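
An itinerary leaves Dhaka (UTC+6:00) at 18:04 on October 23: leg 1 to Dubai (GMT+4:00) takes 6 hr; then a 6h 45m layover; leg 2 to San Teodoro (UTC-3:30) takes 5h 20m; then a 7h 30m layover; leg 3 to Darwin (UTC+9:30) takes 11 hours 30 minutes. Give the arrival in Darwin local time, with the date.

10:39 on October 25

Convert departure to UTC: 18:04 − 6:00 = 12:04 UTC on Oct 23.
Add 6 hours leg 1 → 18:04 UTC.
Add 6 hours and 45 minutes layover in Dubai → 00:49 UTC (Oct 24).
Add 5 hours 20 minutes leg 2 → 06:09 UTC.
Add 7 hours and 30 minutes layover in San Teodoro → 13:39 UTC.
Add 11 hours and 30 minutes leg 3 → 01:09 UTC (Oct 25).
Darwin is UTC+9:30, so local arrival = 01:09 + 9:30 = 10:39 on Oct 25.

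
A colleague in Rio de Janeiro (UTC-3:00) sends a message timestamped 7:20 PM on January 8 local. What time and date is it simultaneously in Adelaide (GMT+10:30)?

8:50 AM on January 9

In UTC: 7:20 PM + 3:00 = 10:20 PM on Jan 8.
Adelaide is UTC+10:30: 10:20 PM + 10:30 = 8:50 AM on Jan 9.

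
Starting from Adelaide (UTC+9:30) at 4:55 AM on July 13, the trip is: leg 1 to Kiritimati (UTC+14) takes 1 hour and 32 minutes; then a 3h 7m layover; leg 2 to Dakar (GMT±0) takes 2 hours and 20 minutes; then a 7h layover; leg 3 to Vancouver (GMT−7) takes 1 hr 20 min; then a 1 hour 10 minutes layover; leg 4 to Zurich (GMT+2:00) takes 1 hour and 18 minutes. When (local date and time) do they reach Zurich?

Convert departure to UTC: 4:55 AM − 9:30 = 7:25 PM UTC on Jul 12.
Add 1 hour and 32 minutes leg 1 → 8:57 PM UTC.
Add 3 hours 7 minutes layover in Kiritimati → 12:04 AM UTC (Jul 13).
Add 2 hours and 20 minutes leg 2 → 2:24 AM UTC.
Add 7 hours layover in Dakar → 9:24 AM UTC.
Add 1 hour 20 minutes leg 3 → 10:44 AM UTC.
Add 1 hour 10 minutes layover in Vancouver → 11:54 AM UTC.
Add 1 hour and 18 minutes leg 4 → 1:12 PM UTC.
Zurich is UTC+2:00, so local arrival = 1:12 PM + 2:00 = 3:12 PM on Jul 13.

3:12 PM on July 13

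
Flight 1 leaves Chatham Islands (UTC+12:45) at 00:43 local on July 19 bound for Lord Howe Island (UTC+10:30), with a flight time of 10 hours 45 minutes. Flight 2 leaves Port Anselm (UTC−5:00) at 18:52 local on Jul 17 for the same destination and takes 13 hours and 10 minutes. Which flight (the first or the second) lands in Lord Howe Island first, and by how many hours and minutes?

Flight 1 in UTC: 00:43 − 12:45 = 11:58 on Jul 18.
+10 hours and 45 minutes → arrive 22:43 UTC on Jul 18.
Flight 2 in UTC: 18:52 + 5:00 = 23:52 on Jul 17.
+13 hours 10 minutes → arrive 13:02 UTC on Jul 18.
Flight 2 lands earlier by 9 hours 41 minutes.

the second, by 9 hours 41 minutes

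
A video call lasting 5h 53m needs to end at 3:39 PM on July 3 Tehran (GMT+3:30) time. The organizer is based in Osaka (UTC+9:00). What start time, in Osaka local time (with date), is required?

Target end time in UTC: 3:39 PM − 3:30 = 12:09 PM on Jul 3.
Subtract 5 hours 53 minutes → start 6:16 AM UTC on Jul 3.
Osaka is UTC+9:00: 6:16 AM + 9:00 = 3:16 PM on Jul 3.

3:16 PM on July 3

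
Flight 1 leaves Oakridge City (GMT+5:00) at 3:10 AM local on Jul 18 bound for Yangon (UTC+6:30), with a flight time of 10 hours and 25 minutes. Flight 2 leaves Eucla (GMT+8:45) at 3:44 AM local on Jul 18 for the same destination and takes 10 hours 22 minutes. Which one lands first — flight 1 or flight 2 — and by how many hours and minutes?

Flight 1 in UTC: 3:10 AM − 5:00 = 10:10 PM on Jul 17.
+10 hours 25 minutes → arrive 8:35 AM UTC on Jul 18.
Flight 2 in UTC: 3:44 AM − 8:45 = 6:59 PM on Jul 17.
+10 hours and 22 minutes → arrive 5:21 AM UTC on Jul 18.
Flight 2 lands earlier by 3 hours 14 minutes.

the second, by 3 hours 14 minutes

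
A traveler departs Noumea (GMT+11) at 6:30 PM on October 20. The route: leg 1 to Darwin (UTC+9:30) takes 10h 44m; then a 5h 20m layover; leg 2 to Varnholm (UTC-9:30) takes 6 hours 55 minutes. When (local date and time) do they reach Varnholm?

8:59 PM on October 20

Convert departure to UTC: 6:30 PM − 11:00 = 7:30 AM UTC on Oct 20.
Add 10 hours and 44 minutes leg 1 → 6:14 PM UTC.
Add 5 hours and 20 minutes layover in Darwin → 11:34 PM UTC.
Add 6 hours 55 minutes leg 2 → 6:29 AM UTC (Oct 21).
Varnholm is UTC−9:30, so local arrival = 6:29 AM − 9:30 = 8:59 PM on Oct 20.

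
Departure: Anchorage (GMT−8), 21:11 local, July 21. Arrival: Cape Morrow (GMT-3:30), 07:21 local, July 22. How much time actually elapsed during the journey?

5 hours 40 minutes

Departure in UTC: 21:11 + 8:00 = 05:11 on Jul 22.
Arrival in UTC: 07:21 + 3:30 = 10:51 on Jul 22.
Elapsed = 10:51 − 05:11 = 5 hours 40 minutes.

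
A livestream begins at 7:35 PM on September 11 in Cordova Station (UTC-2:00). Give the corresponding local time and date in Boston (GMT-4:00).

5:35 PM on September 11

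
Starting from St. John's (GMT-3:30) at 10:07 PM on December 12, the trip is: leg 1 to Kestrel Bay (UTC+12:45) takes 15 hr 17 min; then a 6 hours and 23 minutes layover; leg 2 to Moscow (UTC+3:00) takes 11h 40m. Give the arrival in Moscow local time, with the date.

1:57 PM on December 14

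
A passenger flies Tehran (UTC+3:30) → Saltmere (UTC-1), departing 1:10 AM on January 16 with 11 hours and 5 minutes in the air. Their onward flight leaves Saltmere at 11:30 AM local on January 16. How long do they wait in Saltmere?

Convert departure to UTC: 1:10 AM − 3:30 = 9:40 PM UTC on Jan 15.
Add 11 hours 5 minutes flight time → 8:45 AM UTC (Jan 16).
Saltmere is UTC−1:00, so local arrival = 8:45 AM − 1:00 = 7:45 AM on Jan 16.
Layover = 11:30 AM − 7:45 AM = 3 hours 45 minutes.

3 hours 45 minutes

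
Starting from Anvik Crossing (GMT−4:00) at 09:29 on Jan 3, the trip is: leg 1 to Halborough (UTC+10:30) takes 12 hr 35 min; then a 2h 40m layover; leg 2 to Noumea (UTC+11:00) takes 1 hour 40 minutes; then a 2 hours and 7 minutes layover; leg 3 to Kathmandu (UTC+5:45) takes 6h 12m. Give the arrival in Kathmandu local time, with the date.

Convert departure to UTC: 09:29 + 4:00 = 13:29 UTC on Jan 3.
Add 12 hours 35 minutes leg 1 → 02:04 UTC (Jan 4).
Add 2 hours 40 minutes layover in Halborough → 04:44 UTC.
Add 1 hour 40 minutes leg 2 → 06:24 UTC.
Add 2 hours and 7 minutes layover in Noumea → 08:31 UTC.
Add 6 hours 12 minutes leg 3 → 14:43 UTC.
Kathmandu is UTC+5:45, so local arrival = 14:43 + 5:45 = 20:28 on Jan 4.

20:28 on January 4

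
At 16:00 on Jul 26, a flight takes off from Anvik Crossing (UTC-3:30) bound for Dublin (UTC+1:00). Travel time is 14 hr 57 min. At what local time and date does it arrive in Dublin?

11:27 on July 27

Convert departure to UTC: 16:00 + 3:30 = 19:30 UTC on Jul 26.
Add 14 hours 57 minutes travel time → 10:27 UTC (Jul 27).
Dublin is UTC+1:00, so local arrival = 10:27 + 1:00 = 11:27 on Jul 27.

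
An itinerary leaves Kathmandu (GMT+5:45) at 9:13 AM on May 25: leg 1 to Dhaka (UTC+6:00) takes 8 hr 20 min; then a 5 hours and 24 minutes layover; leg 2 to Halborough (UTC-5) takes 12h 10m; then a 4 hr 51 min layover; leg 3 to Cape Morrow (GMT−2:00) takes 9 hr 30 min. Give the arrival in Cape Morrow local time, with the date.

5:43 PM on May 26

Convert departure to UTC: 9:13 AM − 5:45 = 3:28 AM UTC on May 25.
Add 8 hours 20 minutes leg 1 → 11:48 AM UTC.
Add 5 hours 24 minutes layover in Dhaka → 5:12 PM UTC.
Add 12 hours 10 minutes leg 2 → 5:22 AM UTC (May 26).
Add 4 hours 51 minutes layover in Halborough → 10:13 AM UTC.
Add 9 hours and 30 minutes leg 3 → 7:43 PM UTC.
Cape Morrow is UTC−2:00, so local arrival = 7:43 PM − 2:00 = 5:43 PM on May 26.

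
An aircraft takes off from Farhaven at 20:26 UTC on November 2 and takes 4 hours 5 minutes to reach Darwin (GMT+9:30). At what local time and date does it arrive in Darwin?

Departure is given in UTC: 20:26 on Nov 2.
Add 4 hours 5 minutes → 00:31 UTC (Nov 3).
Darwin is UTC+9:30: 00:31 + 9:30 = 10:01 on Nov 3.

10:01 on Nov 3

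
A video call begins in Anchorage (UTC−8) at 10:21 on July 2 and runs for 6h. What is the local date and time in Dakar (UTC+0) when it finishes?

00:21 on July 3

Convert start to UTC: 10:21 + 8:00 = 18:21 UTC on Jul 2.
Add 6 hours duration → 00:21 UTC (Jul 3).
Dakar is UTC+0, so local end time is the same: 00:21 on Jul 3.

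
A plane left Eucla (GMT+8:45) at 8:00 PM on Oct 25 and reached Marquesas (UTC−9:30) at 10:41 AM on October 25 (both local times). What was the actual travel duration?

Departure in UTC: 8:00 PM − 8:45 = 11:15 AM on Oct 25.
Arrival in UTC: 10:41 AM + 9:30 = 8:11 PM on Oct 25.
Elapsed = 8:11 PM − 11:15 AM = 8 hours 56 minutes.

8 hours 56 minutes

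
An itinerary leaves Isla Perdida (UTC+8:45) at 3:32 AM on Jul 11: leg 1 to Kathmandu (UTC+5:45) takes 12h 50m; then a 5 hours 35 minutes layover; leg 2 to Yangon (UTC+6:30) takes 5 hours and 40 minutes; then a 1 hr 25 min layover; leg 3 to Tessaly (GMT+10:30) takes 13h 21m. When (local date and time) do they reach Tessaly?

Convert departure to UTC: 3:32 AM − 8:45 = 6:47 PM UTC on Jul 10.
Add 12 hours and 50 minutes leg 1 → 7:37 AM UTC (Jul 11).
Add 5 hours 35 minutes layover in Kathmandu → 1:12 PM UTC.
Add 5 hours 40 minutes leg 2 → 6:52 PM UTC.
Add 1 hour 25 minutes layover in Yangon → 8:17 PM UTC.
Add 13 hours 21 minutes leg 3 → 9:38 AM UTC (Jul 12).
Tessaly is UTC+10:30, so local arrival = 9:38 AM + 10:30 = 8:08 PM on Jul 12.

8:08 PM on July 12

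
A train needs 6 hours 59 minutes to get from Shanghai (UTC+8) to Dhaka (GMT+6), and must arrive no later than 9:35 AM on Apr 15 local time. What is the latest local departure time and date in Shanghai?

4:36 AM on Apr 15

Target arrival in UTC: 9:35 AM − 6:00 = 3:35 AM on Apr 15.
Subtract 6 hours 59 minutes → departure 8:36 PM UTC on Apr 14.
Shanghai is UTC+8:00: 8:36 PM + 8:00 = 4:36 AM on Apr 15.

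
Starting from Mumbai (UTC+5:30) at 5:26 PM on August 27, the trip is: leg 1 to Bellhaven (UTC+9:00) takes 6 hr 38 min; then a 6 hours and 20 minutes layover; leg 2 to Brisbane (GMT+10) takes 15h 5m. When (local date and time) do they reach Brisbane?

Convert departure to UTC: 5:26 PM − 5:30 = 11:56 AM UTC on Aug 27.
Add 6 hours 38 minutes leg 1 → 6:34 PM UTC.
Add 6 hours and 20 minutes layover in Bellhaven → 12:54 AM UTC (Aug 28).
Add 15 hours and 5 minutes leg 2 → 3:59 PM UTC.
Brisbane is UTC+10:00, so local arrival = 3:59 PM + 10:00 = 1:59 AM on Aug 29.

1:59 AM on August 29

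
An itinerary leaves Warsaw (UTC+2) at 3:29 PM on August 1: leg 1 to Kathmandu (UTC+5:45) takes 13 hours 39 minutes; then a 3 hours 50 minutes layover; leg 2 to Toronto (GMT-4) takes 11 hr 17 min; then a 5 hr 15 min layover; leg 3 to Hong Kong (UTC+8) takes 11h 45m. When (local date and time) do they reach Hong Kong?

Convert departure to UTC: 3:29 PM − 2:00 = 1:29 PM UTC on Aug 1.
Add 13 hours and 39 minutes leg 1 → 3:08 AM UTC (Aug 2).
Add 3 hours 50 minutes layover in Kathmandu → 6:58 AM UTC.
Add 11 hours 17 minutes leg 2 → 6:15 PM UTC.
Add 5 hours 15 minutes layover in Toronto → 11:30 PM UTC.
Add 11 hours and 45 minutes leg 3 → 11:15 AM UTC (Aug 3).
Hong Kong is UTC+8:00, so local arrival = 11:15 AM + 8:00 = 7:15 PM on Aug 3.

7:15 PM on Aug 3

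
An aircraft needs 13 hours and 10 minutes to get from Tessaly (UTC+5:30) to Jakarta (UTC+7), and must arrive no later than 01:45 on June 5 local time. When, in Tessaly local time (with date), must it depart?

11:05 on June 4

Target arrival in UTC: 01:45 − 7:00 = 18:45 on Jun 4.
Subtract 13 hours 10 minutes → departure 05:35 UTC on Jun 4.
Tessaly is UTC+5:30: 05:35 + 5:30 = 11:05 on Jun 4.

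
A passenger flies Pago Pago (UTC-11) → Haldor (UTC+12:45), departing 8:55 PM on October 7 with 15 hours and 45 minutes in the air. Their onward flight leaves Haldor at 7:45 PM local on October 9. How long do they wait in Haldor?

7 hours 20 minutes

Convert departure to UTC: 8:55 PM + 11:00 = 7:55 AM UTC on Oct 8.
Add 15 hours 45 minutes flight time → 11:40 PM UTC.
Haldor is UTC+12:45, so local arrival = 11:40 PM + 12:45 = 12:25 PM on Oct 9.
Layover = 7:45 PM − 12:25 PM = 7 hours 20 minutes.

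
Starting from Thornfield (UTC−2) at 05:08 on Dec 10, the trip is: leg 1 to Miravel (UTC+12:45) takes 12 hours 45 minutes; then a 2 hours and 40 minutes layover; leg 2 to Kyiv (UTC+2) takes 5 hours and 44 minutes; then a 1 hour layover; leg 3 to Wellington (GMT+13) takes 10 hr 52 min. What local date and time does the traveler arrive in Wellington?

05:09 on December 12

Convert departure to UTC: 05:08 + 2:00 = 07:08 UTC on Dec 10.
Add 12 hours and 45 minutes leg 1 → 19:53 UTC.
Add 2 hours and 40 minutes layover in Miravel → 22:33 UTC.
Add 5 hours 44 minutes leg 2 → 04:17 UTC (Dec 11).
Add 1 hour layover in Kyiv → 05:17 UTC.
Add 10 hours and 52 minutes leg 3 → 16:09 UTC.
Wellington is UTC+13:00, so local arrival = 16:09 + 13:00 = 05:09 on Dec 12.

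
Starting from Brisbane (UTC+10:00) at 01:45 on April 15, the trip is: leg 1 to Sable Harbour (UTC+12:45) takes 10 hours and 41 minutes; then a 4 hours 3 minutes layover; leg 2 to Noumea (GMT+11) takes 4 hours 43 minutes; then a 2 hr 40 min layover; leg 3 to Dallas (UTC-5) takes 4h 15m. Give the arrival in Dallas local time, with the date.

13:07 on April 15

Convert departure to UTC: 01:45 − 10:00 = 15:45 UTC on Apr 14.
Add 10 hours and 41 minutes leg 1 → 02:26 UTC (Apr 15).
Add 4 hours and 3 minutes layover in Sable Harbour → 06:29 UTC.
Add 4 hours and 43 minutes leg 2 → 11:12 UTC.
Add 2 hours 40 minutes layover in Noumea → 13:52 UTC.
Add 4 hours and 15 minutes leg 3 → 18:07 UTC.
Dallas is UTC−5:00, so local arrival = 18:07 − 5:00 = 13:07 on Apr 15.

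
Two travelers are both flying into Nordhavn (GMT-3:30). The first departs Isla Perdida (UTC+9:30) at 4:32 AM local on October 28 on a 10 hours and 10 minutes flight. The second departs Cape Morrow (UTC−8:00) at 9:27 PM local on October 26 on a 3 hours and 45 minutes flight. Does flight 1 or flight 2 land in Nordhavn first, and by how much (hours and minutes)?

the second, by 20 hours

Flight 1 in UTC: 4:32 AM − 9:30 = 7:02 PM on Oct 27.
+10 hours 10 minutes → arrive 5:12 AM UTC on Oct 28.
Flight 2 in UTC: 9:27 PM + 8:00 = 5:27 AM on Oct 27.
+3 hours 45 minutes → arrive 9:12 AM UTC on Oct 27.
Flight 2 lands earlier by 20 hours.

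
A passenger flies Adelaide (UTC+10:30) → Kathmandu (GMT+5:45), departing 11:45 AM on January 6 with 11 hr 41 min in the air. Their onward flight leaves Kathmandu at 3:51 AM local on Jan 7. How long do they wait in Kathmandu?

Convert departure to UTC: 11:45 AM − 10:30 = 1:15 AM UTC on Jan 6.
Add 11 hours and 41 minutes flight time → 12:56 PM UTC.
Kathmandu is UTC+5:45, so local arrival = 12:56 PM + 5:45 = 6:41 PM on Jan 6.
Layover = 3:51 AM − 6:41 PM (+1 day) = 9 hours 10 minutes.

9 hours 10 minutes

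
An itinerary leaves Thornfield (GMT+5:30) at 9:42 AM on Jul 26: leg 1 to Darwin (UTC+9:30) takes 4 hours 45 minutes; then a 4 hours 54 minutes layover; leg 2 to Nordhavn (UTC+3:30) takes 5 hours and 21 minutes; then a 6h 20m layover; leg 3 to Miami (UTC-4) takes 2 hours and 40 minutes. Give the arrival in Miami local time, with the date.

12:12 AM on Jul 27

Convert departure to UTC: 9:42 AM − 5:30 = 4:12 AM UTC on Jul 26.
Add 4 hours 45 minutes leg 1 → 8:57 AM UTC.
Add 4 hours 54 minutes layover in Darwin → 1:51 PM UTC.
Add 5 hours 21 minutes leg 2 → 7:12 PM UTC.
Add 6 hours 20 minutes layover in Nordhavn → 1:32 AM UTC (Jul 27).
Add 2 hours and 40 minutes leg 3 → 4:12 AM UTC.
Miami is UTC−4:00, so local arrival = 4:12 AM − 4:00 = 12:12 AM on Jul 27.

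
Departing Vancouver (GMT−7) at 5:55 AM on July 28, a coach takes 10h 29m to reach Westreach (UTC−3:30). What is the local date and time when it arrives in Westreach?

7:54 PM on July 28

Westreach is 3:30 ahead of Vancouver.
After 10 hours 29 minutes it is 4:24 PM in Vancouver.
Shift by the zone difference: 4:24 PM + 3:30 = 7:54 PM on Jul 28 in Westreach.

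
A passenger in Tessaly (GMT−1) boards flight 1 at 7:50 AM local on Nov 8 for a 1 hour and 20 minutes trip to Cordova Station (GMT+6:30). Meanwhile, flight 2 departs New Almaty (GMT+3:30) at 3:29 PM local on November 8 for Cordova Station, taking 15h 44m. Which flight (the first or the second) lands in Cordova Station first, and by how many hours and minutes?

Flight 1 in UTC: 7:50 AM + 1:00 = 8:50 AM on Nov 8.
+1 hour and 20 minutes → arrive 10:10 AM UTC on Nov 8.
Flight 2 in UTC: 3:29 PM − 3:30 = 11:59 AM on Nov 8.
+15 hours 44 minutes → arrive 3:43 AM UTC on Nov 9.
Flight 1 lands earlier by 17 hours 33 minutes.

the first, by 17 hours 33 minutes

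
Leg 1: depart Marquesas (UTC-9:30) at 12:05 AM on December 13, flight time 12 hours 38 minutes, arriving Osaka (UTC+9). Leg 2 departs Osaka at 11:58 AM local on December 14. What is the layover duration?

Convert departure to UTC: 12:05 AM + 9:30 = 9:35 AM UTC on Dec 13.
Add 12 hours and 38 minutes flight time → 10:13 PM UTC.
Osaka is UTC+9:00, so local arrival = 10:13 PM + 9:00 = 7:13 AM on Dec 14.
Layover = 11:58 AM − 7:13 AM = 4 hours 45 minutes.

4 hours 45 minutes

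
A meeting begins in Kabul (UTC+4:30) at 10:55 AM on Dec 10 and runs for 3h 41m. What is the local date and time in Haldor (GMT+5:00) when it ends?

3:06 PM on December 10

Convert start to UTC: 10:55 AM − 4:30 = 6:25 AM UTC on Dec 10.
Add 3 hours and 41 minutes duration → 10:06 AM UTC.
Haldor is UTC+5:00, so local end time = 10:06 AM + 5:00 = 3:06 PM on Dec 10.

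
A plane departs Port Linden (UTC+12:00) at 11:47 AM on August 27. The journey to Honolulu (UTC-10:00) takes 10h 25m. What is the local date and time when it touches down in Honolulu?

Convert departure to UTC: 11:47 AM − 12:00 = 11:47 PM UTC on Aug 26.
Add 10 hours and 25 minutes travel time → 10:12 AM UTC (Aug 27).
Honolulu is UTC−10:00, so local arrival = 10:12 AM − 10:00 = 12:12 AM on Aug 27.

12:12 AM on Aug 27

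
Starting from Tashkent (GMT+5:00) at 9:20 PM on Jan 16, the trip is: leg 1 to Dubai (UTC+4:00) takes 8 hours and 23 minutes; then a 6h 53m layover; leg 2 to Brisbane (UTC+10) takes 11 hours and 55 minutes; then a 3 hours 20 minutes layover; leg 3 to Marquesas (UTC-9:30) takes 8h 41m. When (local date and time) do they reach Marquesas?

10:02 PM on January 17

Convert departure to UTC: 9:20 PM − 5:00 = 4:20 PM UTC on Jan 16.
Add 8 hours 23 minutes leg 1 → 12:43 AM UTC (Jan 17).
Add 6 hours and 53 minutes layover in Dubai → 7:36 AM UTC.
Add 11 hours 55 minutes leg 2 → 7:31 PM UTC.
Add 3 hours and 20 minutes layover in Brisbane → 10:51 PM UTC.
Add 8 hours 41 minutes leg 3 → 7:32 AM UTC (Jan 18).
Marquesas is UTC−9:30, so local arrival = 7:32 AM − 9:30 = 10:02 PM on Jan 17.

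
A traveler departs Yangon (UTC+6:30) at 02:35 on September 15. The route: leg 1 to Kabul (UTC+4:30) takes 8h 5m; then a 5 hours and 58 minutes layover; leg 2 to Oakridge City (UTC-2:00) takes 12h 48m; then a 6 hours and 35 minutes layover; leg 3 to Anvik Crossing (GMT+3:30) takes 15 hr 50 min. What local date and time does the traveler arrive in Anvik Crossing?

00:51 on Sep 17

Convert departure to UTC: 02:35 − 6:30 = 20:05 UTC on Sep 14.
Add 8 hours 5 minutes leg 1 → 04:10 UTC (Sep 15).
Add 5 hours and 58 minutes layover in Kabul → 10:08 UTC.
Add 12 hours and 48 minutes leg 2 → 22:56 UTC.
Add 6 hours and 35 minutes layover in Oakridge City → 05:31 UTC (Sep 16).
Add 15 hours 50 minutes leg 3 → 21:21 UTC.
Anvik Crossing is UTC+3:30, so local arrival = 21:21 + 3:30 = 00:51 on Sep 17.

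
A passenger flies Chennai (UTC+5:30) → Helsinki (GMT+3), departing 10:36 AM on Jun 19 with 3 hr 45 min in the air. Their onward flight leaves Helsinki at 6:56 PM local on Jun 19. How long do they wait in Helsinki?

7 hours 5 minutes

Convert departure to UTC: 10:36 AM − 5:30 = 5:06 AM UTC on Jun 19.
Add 3 hours and 45 minutes flight time → 8:51 AM UTC.
Helsinki is UTC+3:00, so local arrival = 8:51 AM + 3:00 = 11:51 AM on Jun 19.
Layover = 6:56 PM − 11:51 AM = 7 hours 5 minutes.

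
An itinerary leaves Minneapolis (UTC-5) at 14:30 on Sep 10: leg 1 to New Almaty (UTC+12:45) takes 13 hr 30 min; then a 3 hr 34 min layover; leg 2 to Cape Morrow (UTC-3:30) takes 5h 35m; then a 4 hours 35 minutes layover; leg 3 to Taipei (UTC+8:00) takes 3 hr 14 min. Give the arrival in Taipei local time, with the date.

09:58 on September 12

Convert departure to UTC: 14:30 + 5:00 = 19:30 UTC on Sep 10.
Add 13 hours 30 minutes leg 1 → 09:00 UTC (Sep 11).
Add 3 hours and 34 minutes layover in New Almaty → 12:34 UTC.
Add 5 hours and 35 minutes leg 2 → 18:09 UTC.
Add 4 hours 35 minutes layover in Cape Morrow → 22:44 UTC.
Add 3 hours 14 minutes leg 3 → 01:58 UTC (Sep 12).
Taipei is UTC+8:00, so local arrival = 01:58 + 8:00 = 09:58 on Sep 12.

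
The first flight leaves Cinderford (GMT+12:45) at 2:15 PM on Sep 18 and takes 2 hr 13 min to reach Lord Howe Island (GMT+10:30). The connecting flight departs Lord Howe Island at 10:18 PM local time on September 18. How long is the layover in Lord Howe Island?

8 hours 5 minutes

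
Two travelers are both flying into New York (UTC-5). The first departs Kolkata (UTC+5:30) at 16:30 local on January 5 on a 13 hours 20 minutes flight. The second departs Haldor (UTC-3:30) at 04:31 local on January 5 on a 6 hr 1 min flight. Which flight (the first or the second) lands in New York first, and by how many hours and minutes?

the second, by 10 hours 18 minutes

Flight 1 in UTC: 16:30 − 5:30 = 11:00 on Jan 5.
+13 hours and 20 minutes → arrive 00:20 UTC on Jan 6.
Flight 2 in UTC: 04:31 + 3:30 = 08:01 on Jan 5.
+6 hours 1 minute → arrive 14:02 UTC on Jan 5.
Flight 2 lands earlier by 10 hours 18 minutes.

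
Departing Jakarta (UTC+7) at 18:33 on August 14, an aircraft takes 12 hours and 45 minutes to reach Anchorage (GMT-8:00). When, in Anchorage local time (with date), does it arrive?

16:18 on August 14

Anchorage is 15:00 behind Jakarta.
After 12 hours and 45 minutes it is 07:18 (Aug 15) in Jakarta.
Shift by the zone difference: 07:18 − 15:00 = 16:18 on Aug 14 in Anchorage.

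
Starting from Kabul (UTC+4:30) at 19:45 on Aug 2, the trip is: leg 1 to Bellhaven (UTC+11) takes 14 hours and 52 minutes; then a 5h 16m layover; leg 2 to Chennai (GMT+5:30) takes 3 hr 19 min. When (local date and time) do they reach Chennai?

20:12 on Aug 3

Convert departure to UTC: 19:45 − 4:30 = 15:15 UTC on Aug 2.
Add 14 hours and 52 minutes leg 1 → 06:07 UTC (Aug 3).
Add 5 hours 16 minutes layover in Bellhaven → 11:23 UTC.
Add 3 hours 19 minutes leg 2 → 14:42 UTC.
Chennai is UTC+5:30, so local arrival = 14:42 + 5:30 = 20:12 on Aug 3.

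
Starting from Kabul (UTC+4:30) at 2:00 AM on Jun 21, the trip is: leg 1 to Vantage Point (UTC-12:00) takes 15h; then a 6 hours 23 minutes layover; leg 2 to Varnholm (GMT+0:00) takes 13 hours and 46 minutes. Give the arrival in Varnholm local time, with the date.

8:39 AM on June 22

Convert departure to UTC: 2:00 AM − 4:30 = 9:30 PM UTC on Jun 20.
Add 15 hours leg 1 → 12:30 PM UTC (Jun 21).
Add 6 hours 23 minutes layover in Vantage Point → 6:53 PM UTC.
Add 13 hours and 46 minutes leg 2 → 8:39 AM UTC (Jun 22).
Varnholm is UTC+0, so local arrival is the same: 8:39 AM on Jun 22.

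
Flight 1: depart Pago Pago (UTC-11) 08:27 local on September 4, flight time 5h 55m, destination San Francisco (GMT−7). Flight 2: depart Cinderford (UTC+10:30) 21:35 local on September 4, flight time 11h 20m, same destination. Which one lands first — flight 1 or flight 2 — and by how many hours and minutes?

Flight 1 in UTC: 08:27 + 11:00 = 19:27 on Sep 4.
+5 hours and 55 minutes → arrive 01:22 UTC on Sep 5.
Flight 2 in UTC: 21:35 − 10:30 = 11:05 on Sep 4.
+11 hours and 20 minutes → arrive 22:25 UTC on Sep 4.
Flight 2 lands earlier by 2 hours 57 minutes.

the second, by 2 hours 57 minutes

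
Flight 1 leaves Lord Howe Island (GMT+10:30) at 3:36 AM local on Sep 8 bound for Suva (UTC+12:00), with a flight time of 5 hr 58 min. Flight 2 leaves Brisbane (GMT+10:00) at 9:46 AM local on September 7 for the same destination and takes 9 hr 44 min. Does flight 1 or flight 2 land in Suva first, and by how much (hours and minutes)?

Flight 1 in UTC: 3:36 AM − 10:30 = 5:06 PM on Sep 7.
+5 hours and 58 minutes → arrive 11:04 PM UTC on Sep 7.
Flight 2 in UTC: 9:46 AM − 10:00 = 11:46 PM on Sep 6.
+9 hours and 44 minutes → arrive 9:30 AM UTC on Sep 7.
Flight 2 lands earlier by 13 hours 34 minutes.

the second, by 13 hours 34 minutes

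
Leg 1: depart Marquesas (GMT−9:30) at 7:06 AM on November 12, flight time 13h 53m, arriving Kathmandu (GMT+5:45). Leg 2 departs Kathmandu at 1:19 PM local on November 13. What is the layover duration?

1 hour 5 minutes

Convert departure to UTC: 7:06 AM + 9:30 = 4:36 PM UTC on Nov 12.
Add 13 hours 53 minutes flight time → 6:29 AM UTC (Nov 13).
Kathmandu is UTC+5:45, so local arrival = 6:29 AM + 5:45 = 12:14 PM on Nov 13.
Layover = 1:19 PM − 12:14 PM = 1 hour 5 minutes.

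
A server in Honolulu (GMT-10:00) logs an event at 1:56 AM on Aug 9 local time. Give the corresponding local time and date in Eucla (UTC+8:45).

Eucla is 18:45 ahead of Honolulu.
Shift by the zone difference: 1:56 AM + 18:45 = 8:41 PM on Aug 9 in Eucla.

8:41 PM on August 9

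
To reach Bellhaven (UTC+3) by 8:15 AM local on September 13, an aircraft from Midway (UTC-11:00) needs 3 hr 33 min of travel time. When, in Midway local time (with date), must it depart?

2:42 PM on September 12

Target arrival in UTC: 8:15 AM − 3:00 = 5:15 AM on Sep 13.
Subtract 3 hours and 33 minutes → departure 1:42 AM UTC on Sep 13.
Midway is UTC−11:00: 1:42 AM − 11:00 = 2:42 PM on Sep 12.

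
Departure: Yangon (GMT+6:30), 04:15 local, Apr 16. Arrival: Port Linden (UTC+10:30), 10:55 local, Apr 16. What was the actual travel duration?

2 hours 40 minutes

Departure in UTC: 04:15 − 6:30 = 21:45 on Apr 15.
Arrival in UTC: 10:55 − 10:30 = 00:25 on Apr 16.
Elapsed = 00:25 − 21:45 (+1 day) = 2 hours 40 minutes.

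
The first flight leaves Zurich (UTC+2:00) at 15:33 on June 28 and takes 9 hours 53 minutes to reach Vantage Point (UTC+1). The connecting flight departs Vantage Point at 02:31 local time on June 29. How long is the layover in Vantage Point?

Convert departure to UTC: 15:33 − 2:00 = 13:33 UTC on Jun 28.
Add 9 hours 53 minutes flight time → 23:26 UTC.
Vantage Point is UTC+1:00, so local arrival = 23:26 + 1:00 = 00:26 on Jun 29.
Layover = 02:31 − 00:26 = 2 hours 5 minutes.

2 hours 5 minutes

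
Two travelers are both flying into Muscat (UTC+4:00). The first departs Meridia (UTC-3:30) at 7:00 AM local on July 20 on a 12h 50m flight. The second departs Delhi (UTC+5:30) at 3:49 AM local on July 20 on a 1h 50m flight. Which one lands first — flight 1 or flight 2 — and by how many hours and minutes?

the second, by 23 hours 11 minutes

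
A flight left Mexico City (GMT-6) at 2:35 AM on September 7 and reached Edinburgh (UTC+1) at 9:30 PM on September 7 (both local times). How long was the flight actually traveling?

11 hours 55 minutes

Edinburgh is 7:00 ahead of Mexico City.
Clock-face elapsed time (ignoring zones) is 18 hours 55 minutes.
Actual elapsed = 18 hours 55 minutes − 7:00 = 11 hours 55 minutes.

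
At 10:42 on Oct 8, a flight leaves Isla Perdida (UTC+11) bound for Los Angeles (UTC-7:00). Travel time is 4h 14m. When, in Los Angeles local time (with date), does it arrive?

20:56 on October 7

Los Angeles is 18:00 behind Isla Perdida.
After 4 hours 14 minutes it is 14:56 in Isla Perdida.
Shift by the zone difference: 14:56 − 18:00 = 20:56 on Oct 7 in Los Angeles.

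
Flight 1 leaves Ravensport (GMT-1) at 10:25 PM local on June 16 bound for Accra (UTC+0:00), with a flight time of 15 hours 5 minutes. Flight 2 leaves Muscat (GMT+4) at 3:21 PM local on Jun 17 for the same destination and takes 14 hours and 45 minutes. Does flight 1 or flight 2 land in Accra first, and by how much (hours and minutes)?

Flight 1 in UTC: 10:25 PM + 1:00 = 11:25 PM on Jun 16.
+15 hours 5 minutes → arrive 2:30 PM UTC on Jun 17.
Flight 2 in UTC: 3:21 PM − 4:00 = 11:21 AM on Jun 17.
+14 hours 45 minutes → arrive 2:06 AM UTC on Jun 18.
Flight 1 lands earlier by 11 hours 36 minutes.

the first, by 11 hours 36 minutes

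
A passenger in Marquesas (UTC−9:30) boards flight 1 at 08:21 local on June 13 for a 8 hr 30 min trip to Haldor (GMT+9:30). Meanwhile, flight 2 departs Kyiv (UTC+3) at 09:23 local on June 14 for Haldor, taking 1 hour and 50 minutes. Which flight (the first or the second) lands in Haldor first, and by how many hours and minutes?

Flight 1 in UTC: 08:21 + 9:30 = 17:51 on Jun 13.
+8 hours 30 minutes → arrive 02:21 UTC on Jun 14.
Flight 2 in UTC: 09:23 − 3:00 = 06:23 on Jun 14.
+1 hour 50 minutes → arrive 08:13 UTC on Jun 14.
Flight 1 lands earlier by 5 hours 52 minutes.

the first, by 5 hours 52 minutes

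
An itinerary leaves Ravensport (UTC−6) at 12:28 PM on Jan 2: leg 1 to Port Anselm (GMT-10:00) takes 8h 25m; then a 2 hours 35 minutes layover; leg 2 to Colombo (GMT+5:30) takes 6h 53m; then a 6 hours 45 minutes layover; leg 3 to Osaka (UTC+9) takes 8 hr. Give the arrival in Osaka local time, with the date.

Convert departure to UTC: 12:28 PM + 6:00 = 6:28 PM UTC on Jan 2.
Add 8 hours and 25 minutes leg 1 → 2:53 AM UTC (Jan 3).
Add 2 hours and 35 minutes layover in Port Anselm → 5:28 AM UTC.
Add 6 hours 53 minutes leg 2 → 12:21 PM UTC.
Add 6 hours and 45 minutes layover in Colombo → 7:06 PM UTC.
Add 8 hours leg 3 → 3:06 AM UTC (Jan 4).
Osaka is UTC+9:00, so local arrival = 3:06 AM + 9:00 = 12:06 PM on Jan 4.

12:06 PM on January 4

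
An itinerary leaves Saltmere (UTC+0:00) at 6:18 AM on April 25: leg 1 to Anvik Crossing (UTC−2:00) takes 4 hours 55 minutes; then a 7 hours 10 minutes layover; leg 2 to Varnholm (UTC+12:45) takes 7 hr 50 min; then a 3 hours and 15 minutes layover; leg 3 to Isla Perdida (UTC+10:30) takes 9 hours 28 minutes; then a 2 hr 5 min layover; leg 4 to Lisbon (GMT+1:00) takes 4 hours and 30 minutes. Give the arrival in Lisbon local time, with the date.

Saltmere is at UTC+0, so departure is already 6:18 AM UTC on Apr 25.
Add 4 hours 55 minutes leg 1 → 11:13 AM UTC.
Add 7 hours 10 minutes layover in Anvik Crossing → 6:23 PM UTC.
Add 7 hours 50 minutes leg 2 → 2:13 AM UTC (Apr 26).
Add 3 hours 15 minutes layover in Varnholm → 5:28 AM UTC.
Add 9 hours and 28 minutes leg 3 → 2:56 PM UTC.
Add 2 hours 5 minutes layover in Isla Perdida → 5:01 PM UTC.
Add 4 hours 30 minutes leg 4 → 9:31 PM UTC.
Lisbon is UTC+1:00, so local arrival = 9:31 PM + 1:00 = 10:31 PM on Apr 26.

10:31 PM on Apr 26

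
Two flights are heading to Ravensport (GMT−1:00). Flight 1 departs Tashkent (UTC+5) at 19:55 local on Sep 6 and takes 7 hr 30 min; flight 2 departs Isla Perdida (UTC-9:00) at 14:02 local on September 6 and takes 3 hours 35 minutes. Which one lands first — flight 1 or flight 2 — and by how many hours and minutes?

the first, by 4 hours 12 minutes

Flight 1 in UTC: 19:55 − 5:00 = 14:55 on Sep 6.
+7 hours 30 minutes → arrive 22:25 UTC on Sep 6.
Flight 2 in UTC: 14:02 + 9:00 = 23:02 on Sep 6.
+3 hours 35 minutes → arrive 02:37 UTC on Sep 7.
Flight 1 lands earlier by 4 hours 12 minutes.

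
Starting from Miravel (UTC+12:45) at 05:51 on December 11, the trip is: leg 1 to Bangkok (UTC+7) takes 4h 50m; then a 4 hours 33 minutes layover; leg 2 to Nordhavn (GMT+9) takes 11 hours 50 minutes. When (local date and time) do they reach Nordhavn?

Convert departure to UTC: 05:51 − 12:45 = 17:06 UTC on Dec 10.
Add 4 hours and 50 minutes leg 1 → 21:56 UTC.
Add 4 hours and 33 minutes layover in Bangkok → 02:29 UTC (Dec 11).
Add 11 hours and 50 minutes leg 2 → 14:19 UTC.
Nordhavn is UTC+9:00, so local arrival = 14:19 + 9:00 = 23:19 on Dec 11.

23:19 on December 11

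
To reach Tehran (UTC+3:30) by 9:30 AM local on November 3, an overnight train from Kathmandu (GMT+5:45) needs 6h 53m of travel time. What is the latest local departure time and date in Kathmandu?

4:52 AM on Nov 3

Target arrival in UTC: 9:30 AM − 3:30 = 6:00 AM on Nov 3.
Subtract 6 hours 53 minutes → departure 11:07 PM UTC on Nov 2.
Kathmandu is UTC+5:45: 11:07 PM + 5:45 = 4:52 AM on Nov 3.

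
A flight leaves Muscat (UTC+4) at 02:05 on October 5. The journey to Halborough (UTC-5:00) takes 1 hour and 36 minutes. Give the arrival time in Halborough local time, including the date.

18:41 on Oct 4

Convert departure to UTC: 02:05 − 4:00 = 22:05 UTC on Oct 4.
Add 1 hour 36 minutes travel time → 23:41 UTC.
Halborough is UTC−5:00, so local arrival = 23:41 − 5:00 = 18:41 on Oct 4.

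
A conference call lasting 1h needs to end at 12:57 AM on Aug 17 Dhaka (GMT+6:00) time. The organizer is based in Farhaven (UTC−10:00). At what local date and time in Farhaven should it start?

7:57 AM on August 16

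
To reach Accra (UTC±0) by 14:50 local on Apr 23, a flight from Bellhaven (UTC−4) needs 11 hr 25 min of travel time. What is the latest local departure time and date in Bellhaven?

Target arrival is already UTC: 14:50 on Apr 23.
Subtract 11 hours 25 minutes → departure 03:25 UTC on Apr 23.
Bellhaven is UTC−4:00: 03:25 − 4:00 = 23:25 on Apr 22.

23:25 on April 22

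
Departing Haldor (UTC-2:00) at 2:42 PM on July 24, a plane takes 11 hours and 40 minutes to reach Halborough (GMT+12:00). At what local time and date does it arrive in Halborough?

Convert departure to UTC: 2:42 PM + 2:00 = 4:42 PM UTC on Jul 24.
Add 11 hours and 40 minutes travel time → 4:22 AM UTC (Jul 25).
Halborough is UTC+12:00, so local arrival = 4:22 AM + 12:00 = 4:22 PM on Jul 25.

4:22 PM on July 25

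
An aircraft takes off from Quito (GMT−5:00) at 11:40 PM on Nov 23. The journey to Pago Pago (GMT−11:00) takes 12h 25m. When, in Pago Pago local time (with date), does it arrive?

6:05 AM on November 24

Convert departure to UTC: 11:40 PM + 5:00 = 4:40 AM UTC on Nov 24.
Add 12 hours and 25 minutes travel time → 5:05 PM UTC.
Pago Pago is UTC−11:00, so local arrival = 5:05 PM − 11:00 = 6:05 AM on Nov 24.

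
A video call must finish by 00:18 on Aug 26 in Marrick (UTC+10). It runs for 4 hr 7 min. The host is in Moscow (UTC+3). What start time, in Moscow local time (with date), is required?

Target end time in UTC: 00:18 − 10:00 = 14:18 on Aug 25.
Subtract 4 hours 7 minutes → start 10:11 UTC on Aug 25.
Moscow is UTC+3:00: 10:11 + 3:00 = 13:11 on Aug 25.

13:11 on Aug 25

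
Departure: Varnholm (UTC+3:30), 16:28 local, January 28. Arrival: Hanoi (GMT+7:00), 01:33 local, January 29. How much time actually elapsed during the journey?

Departure in UTC: 16:28 − 3:30 = 12:58 on Jan 28.
Arrival in UTC: 01:33 − 7:00 = 18:33 on Jan 28.
Elapsed = 18:33 − 12:58 = 5 hours 35 minutes.

5 hours 35 minutes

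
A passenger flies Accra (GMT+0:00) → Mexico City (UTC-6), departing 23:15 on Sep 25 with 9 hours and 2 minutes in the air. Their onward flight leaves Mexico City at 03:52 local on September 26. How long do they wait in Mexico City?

1 hour 35 minutes

Accra is at UTC+0, so departure is already 23:15 UTC on Sep 25.
Add 9 hours 2 minutes flight time → 08:17 UTC (Sep 26).
Mexico City is UTC−6:00, so local arrival = 08:17 − 6:00 = 02:17 on Sep 26.
Layover = 03:52 − 02:17 = 1 hour 35 minutes.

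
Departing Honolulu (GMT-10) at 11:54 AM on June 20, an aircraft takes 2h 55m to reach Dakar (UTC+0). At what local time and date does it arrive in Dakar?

12:49 AM on June 21

Convert departure to UTC: 11:54 AM + 10:00 = 9:54 PM UTC on Jun 20.
Add 2 hours 55 minutes travel time → 12:49 AM UTC (Jun 21).
Dakar is UTC+0, so local arrival is the same: 12:49 AM on Jun 21.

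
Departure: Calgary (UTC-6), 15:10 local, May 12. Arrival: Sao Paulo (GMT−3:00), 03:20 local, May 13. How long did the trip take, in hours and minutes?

9 hours 10 minutes

Departure in UTC: 15:10 + 6:00 = 21:10 on May 12.
Arrival in UTC: 03:20 + 3:00 = 06:20 on May 13.
Elapsed = 06:20 − 21:10 (+1 day) = 9 hours 10 minutes.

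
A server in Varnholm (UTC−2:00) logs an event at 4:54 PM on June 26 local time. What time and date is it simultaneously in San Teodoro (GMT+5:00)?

In UTC: 4:54 PM + 2:00 = 6:54 PM on Jun 26.
San Teodoro is UTC+5:00: 6:54 PM + 5:00 = 11:54 PM on Jun 26.

11:54 PM on June 26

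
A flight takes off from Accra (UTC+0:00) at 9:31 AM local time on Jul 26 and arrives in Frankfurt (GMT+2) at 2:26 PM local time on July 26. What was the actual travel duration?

2 hours 55 minutes

Departure is already UTC: 9:31 AM on Jul 26.
Arrival in UTC: 2:26 PM − 2:00 = 12:26 PM on Jul 26.
Elapsed = 12:26 PM − 9:31 AM = 2 hours 55 minutes.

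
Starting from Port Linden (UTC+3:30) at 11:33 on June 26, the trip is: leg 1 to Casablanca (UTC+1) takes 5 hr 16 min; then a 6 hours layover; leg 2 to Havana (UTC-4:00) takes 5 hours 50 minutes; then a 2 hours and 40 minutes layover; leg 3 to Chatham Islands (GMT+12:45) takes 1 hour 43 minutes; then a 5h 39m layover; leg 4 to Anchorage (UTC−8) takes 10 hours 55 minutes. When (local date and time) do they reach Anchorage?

Convert departure to UTC: 11:33 − 3:30 = 08:03 UTC on Jun 26.
Add 5 hours and 16 minutes leg 1 → 13:19 UTC.
Add 6 hours layover in Casablanca → 19:19 UTC.
Add 5 hours and 50 minutes leg 2 → 01:09 UTC (Jun 27).
Add 2 hours and 40 minutes layover in Havana → 03:49 UTC.
Add 1 hour and 43 minutes leg 3 → 05:32 UTC.
Add 5 hours and 39 minutes layover in Chatham Islands → 11:11 UTC.
Add 10 hours 55 minutes leg 4 → 22:06 UTC.
Anchorage is UTC−8:00, so local arrival = 22:06 − 8:00 = 14:06 on Jun 27.

14:06 on Jun 27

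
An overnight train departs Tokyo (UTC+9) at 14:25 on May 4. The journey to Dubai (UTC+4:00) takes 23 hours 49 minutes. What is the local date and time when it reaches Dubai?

09:14 on May 5

Convert departure to UTC: 14:25 − 9:00 = 05:25 UTC on May 4.
Add 23 hours and 49 minutes travel time → 05:14 UTC (May 5).
Dubai is UTC+4:00, so local arrival = 05:14 + 4:00 = 09:14 on May 5.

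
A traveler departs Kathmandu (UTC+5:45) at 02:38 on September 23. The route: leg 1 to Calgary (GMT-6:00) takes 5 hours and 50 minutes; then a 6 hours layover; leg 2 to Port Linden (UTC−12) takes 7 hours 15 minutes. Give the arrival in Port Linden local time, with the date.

03:58 on September 23

Convert departure to UTC: 02:38 − 5:45 = 20:53 UTC on Sep 22.
Add 5 hours 50 minutes leg 1 → 02:43 UTC (Sep 23).
Add 6 hours layover in Calgary → 08:43 UTC.
Add 7 hours and 15 minutes leg 2 → 15:58 UTC.
Port Linden is UTC−12:00, so local arrival = 15:58 − 12:00 = 03:58 on Sep 23.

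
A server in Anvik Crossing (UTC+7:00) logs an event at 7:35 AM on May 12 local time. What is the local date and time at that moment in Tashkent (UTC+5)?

5:35 AM on May 12

Tashkent is 2:00 behind Anvik Crossing.
Shift by the zone difference: 7:35 AM − 2:00 = 5:35 AM on May 12 in Tashkent.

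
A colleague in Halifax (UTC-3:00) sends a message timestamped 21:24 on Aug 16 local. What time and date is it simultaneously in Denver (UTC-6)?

18:24 on August 16

In UTC: 21:24 + 3:00 = 00:24 on Aug 17.
Denver is UTC−6:00: 00:24 − 6:00 = 18:24 on Aug 16.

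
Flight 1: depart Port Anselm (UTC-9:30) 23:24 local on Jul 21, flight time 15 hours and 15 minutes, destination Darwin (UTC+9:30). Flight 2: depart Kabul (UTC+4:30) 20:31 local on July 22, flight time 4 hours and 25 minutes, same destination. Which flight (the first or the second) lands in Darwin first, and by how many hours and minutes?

Flight 1 in UTC: 23:24 + 9:30 = 08:54 on Jul 22.
+15 hours and 15 minutes → arrive 00:09 UTC on Jul 23.
Flight 2 in UTC: 20:31 − 4:30 = 16:01 on Jul 22.
+4 hours 25 minutes → arrive 20:26 UTC on Jul 22.
Flight 2 lands earlier by 3 hours 43 minutes.

the second, by 3 hours 43 minutes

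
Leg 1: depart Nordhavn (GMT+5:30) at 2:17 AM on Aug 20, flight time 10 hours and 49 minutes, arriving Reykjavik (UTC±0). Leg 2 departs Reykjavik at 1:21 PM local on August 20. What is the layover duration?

5 hours 45 minutes

Convert departure to UTC: 2:17 AM − 5:30 = 8:47 PM UTC on Aug 19.
Add 10 hours and 49 minutes flight time → 7:36 AM UTC (Aug 20).
Reykjavik is UTC+0, so local arrival is the same: 7:36 AM on Aug 20.
Layover = 1:21 PM − 7:36 AM = 5 hours 45 minutes.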